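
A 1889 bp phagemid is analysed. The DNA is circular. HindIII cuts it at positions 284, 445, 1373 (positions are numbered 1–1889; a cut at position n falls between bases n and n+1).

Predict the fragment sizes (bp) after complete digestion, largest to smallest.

Circular molecule, 3 cuts → 3 fragments:
  445 − 284 = 161 bp
  1373 − 445 = 928 bp
  wrap: 1889 − 1373 + 284 = 800 bp
Sorted largest to smallest: 928, 800, 161 bp.

928, 800, 161 bp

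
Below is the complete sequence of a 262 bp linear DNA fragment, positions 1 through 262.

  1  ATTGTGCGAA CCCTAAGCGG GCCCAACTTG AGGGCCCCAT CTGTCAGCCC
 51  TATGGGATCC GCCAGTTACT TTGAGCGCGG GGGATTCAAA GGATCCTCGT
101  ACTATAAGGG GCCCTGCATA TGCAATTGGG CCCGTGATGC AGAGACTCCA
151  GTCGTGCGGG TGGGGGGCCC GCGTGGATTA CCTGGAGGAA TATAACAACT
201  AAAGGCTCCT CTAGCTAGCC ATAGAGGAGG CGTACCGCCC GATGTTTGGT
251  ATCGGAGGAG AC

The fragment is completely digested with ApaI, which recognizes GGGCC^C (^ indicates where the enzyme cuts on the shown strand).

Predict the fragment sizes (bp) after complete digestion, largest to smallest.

93, 77, 37, 23, 19, 13 bp

ApaI sites (GGGCCC) start at positions 19, 32, 109, 128, 165.
ApaI cuts after base 5 of each site (before the last base), so after positions 23, 36, 113, 132, 169.
Linear molecule, 5 cuts → 6 fragments:
  1–23 → 23 bp
  24–36 → 13 bp
  37–113 → 77 bp
  114–132 → 19 bp
  133–169 → 37 bp
  170–262 → 93 bp
Sorted largest to smallest: 93, 77, 37, 23, 19, 13 bp.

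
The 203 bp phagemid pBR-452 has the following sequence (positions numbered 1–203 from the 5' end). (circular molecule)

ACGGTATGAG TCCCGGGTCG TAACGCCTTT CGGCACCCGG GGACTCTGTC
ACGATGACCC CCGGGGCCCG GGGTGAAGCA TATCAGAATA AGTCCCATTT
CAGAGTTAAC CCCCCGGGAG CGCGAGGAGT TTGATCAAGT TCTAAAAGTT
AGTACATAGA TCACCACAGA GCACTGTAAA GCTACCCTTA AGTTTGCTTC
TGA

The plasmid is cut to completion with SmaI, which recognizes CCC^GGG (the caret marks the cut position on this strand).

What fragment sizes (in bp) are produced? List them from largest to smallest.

102, 46, 24, 24, 7 bp

SmaI sites (CCCGGG) start at positions 12, 36, 60, 67, 113.
SmaI cuts after base 3 of each site, so after positions 14, 38, 62, 69, 115.
Circular molecule, 5 cuts → 5 fragments:
  15–38 → 24 bp
  39–62 → 24 bp
  63–69 → 7 bp
  70–115 → 46 bp
  116–203 then 1–14 → 88 + 14 = 102 bp
Sorted largest to smallest: 102, 46, 24, 24, 7 bp.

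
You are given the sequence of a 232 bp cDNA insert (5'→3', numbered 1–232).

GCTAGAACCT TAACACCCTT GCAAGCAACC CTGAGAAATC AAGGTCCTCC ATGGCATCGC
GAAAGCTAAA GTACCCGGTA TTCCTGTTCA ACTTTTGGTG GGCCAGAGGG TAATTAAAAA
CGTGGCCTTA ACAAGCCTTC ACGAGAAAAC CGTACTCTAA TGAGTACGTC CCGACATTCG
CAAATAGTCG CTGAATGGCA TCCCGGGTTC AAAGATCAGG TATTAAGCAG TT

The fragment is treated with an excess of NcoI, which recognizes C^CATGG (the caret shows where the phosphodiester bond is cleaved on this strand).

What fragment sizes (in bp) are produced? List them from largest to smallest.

The NcoI site (CCATGG) starts at position 49.
NcoI cuts after the first base of each site, so after position 49.
Linear molecule, 1 cut → 2 fragments:
  1–49 → 49 bp
  50–232 → 183 bp
Sorted largest to smallest: 183, 49 bp.

183, 49 bp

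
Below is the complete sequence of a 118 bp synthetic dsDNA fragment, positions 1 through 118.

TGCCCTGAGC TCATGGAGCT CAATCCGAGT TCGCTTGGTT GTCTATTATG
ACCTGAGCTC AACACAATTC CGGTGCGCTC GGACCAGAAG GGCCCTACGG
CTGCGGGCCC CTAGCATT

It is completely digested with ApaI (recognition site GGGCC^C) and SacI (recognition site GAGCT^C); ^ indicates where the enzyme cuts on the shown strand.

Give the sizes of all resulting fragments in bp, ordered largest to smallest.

39, 35, 15, 11, 9, 9 bp

ApaI sites (GGGCCC) start at positions 90, 105.
ApaI cuts after base 5 of each site (before the last base), so after positions 94, 109.
SacI sites (GAGCTC) start at positions 7, 16, 55.
SacI cuts after base 5 of each site (before the last base), so after positions 11, 20, 59.
Combined cut positions: 11, 20, 59, 94, 109.
Linear molecule, 5 cuts → 6 fragments:
  1–11 → 11 bp
  12–20 → 9 bp
  21–59 → 39 bp
  60–94 → 35 bp
  95–109 → 15 bp
  110–118 → 9 bp
Sorted largest to smallest: 39, 35, 15, 11, 9, 9 bp.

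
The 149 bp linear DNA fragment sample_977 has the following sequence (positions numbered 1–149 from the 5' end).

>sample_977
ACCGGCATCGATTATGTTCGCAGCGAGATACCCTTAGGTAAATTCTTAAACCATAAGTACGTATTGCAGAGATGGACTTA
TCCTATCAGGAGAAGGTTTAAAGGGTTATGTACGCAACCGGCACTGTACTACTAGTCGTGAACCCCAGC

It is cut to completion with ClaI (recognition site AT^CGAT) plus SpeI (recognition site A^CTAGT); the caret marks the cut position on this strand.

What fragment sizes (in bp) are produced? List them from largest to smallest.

123, 18, 8 bp

The ClaI site (ATCGAT) starts at position 7.
ClaI cuts after base 2 of each site, so after position 8.
The SpeI site (ACTAGT) starts at position 131.
SpeI cuts after the first base of each site, so after position 131.
Combined cut positions: 8, 131.
Linear molecule, 2 cuts → 3 fragments:
  1–8 → 8 bp
  9–131 → 123 bp
  132–149 → 18 bp
Sorted largest to smallest: 123, 18, 8 bp.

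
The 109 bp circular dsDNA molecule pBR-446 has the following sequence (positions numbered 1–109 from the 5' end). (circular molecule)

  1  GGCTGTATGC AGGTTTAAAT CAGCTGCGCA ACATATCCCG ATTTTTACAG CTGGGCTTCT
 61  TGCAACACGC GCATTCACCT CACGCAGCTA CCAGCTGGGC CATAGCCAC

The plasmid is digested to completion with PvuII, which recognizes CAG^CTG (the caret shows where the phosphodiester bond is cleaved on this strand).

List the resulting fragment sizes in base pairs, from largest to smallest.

44, 38, 27 bp

PvuII sites (CAGCTG) start at positions 21, 48, 92.
PvuII cuts after base 3 of each site, so after positions 23, 50, 94.
Circular molecule, 3 cuts → 3 fragments:
  24–50 → 27 bp
  51–94 → 44 bp
  95–109 then 1–23 → 15 + 23 = 38 bp
Sorted largest to smallest: 44, 38, 27 bp.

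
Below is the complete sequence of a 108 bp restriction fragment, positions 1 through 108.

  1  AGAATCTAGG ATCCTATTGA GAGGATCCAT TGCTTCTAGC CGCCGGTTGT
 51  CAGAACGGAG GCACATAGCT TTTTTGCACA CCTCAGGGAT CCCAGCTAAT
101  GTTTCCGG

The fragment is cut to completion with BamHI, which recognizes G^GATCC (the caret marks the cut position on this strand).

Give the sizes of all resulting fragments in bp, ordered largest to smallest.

BamHI sites (GGATCC) start at positions 9, 23, 87.
BamHI cuts after the first base of each site, so after positions 9, 23, 87.
Linear molecule, 3 cuts → 4 fragments:
  1–9 → 9 bp
  10–23 → 14 bp
  24–87 → 64 bp
  88–108 → 21 bp
Sorted largest to smallest: 64, 21, 14, 9 bp.

64, 21, 14, 9 bp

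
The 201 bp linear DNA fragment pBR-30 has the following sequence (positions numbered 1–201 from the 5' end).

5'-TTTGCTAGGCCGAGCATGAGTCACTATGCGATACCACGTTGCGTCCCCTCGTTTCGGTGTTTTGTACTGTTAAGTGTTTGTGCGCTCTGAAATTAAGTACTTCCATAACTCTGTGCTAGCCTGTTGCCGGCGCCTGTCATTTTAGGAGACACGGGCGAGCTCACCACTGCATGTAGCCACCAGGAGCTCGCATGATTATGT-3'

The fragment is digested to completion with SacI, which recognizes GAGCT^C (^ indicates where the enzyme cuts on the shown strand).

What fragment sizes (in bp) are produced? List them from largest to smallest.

SacI sites (GAGCTC) start at positions 157, 184.
SacI cuts after base 5 of each site (before the last base), so after positions 161, 188.
Linear molecule, 2 cuts → 3 fragments:
  1–161 → 161 bp
  162–188 → 27 bp
  189–201 → 13 bp
Sorted largest to smallest: 161, 27, 13 bp.

161, 27, 13 bp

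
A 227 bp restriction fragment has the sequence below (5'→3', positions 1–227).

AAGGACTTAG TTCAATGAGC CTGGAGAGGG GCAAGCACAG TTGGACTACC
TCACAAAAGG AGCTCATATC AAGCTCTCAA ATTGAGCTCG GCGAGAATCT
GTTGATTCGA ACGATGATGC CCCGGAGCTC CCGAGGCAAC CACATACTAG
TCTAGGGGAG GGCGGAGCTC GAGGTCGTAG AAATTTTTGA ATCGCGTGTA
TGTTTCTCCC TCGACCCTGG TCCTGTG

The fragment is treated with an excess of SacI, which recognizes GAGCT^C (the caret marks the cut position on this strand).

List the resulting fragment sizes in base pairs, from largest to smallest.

64, 58, 41, 40, 24 bp

SacI sites (GAGCTC) start at positions 60, 84, 125, 165.
SacI cuts after base 5 of each site (before the last base), so after positions 64, 88, 129, 169.
Linear molecule, 4 cuts → 5 fragments:
  1–64 → 64 bp
  65–88 → 24 bp
  89–129 → 41 bp
  130–169 → 40 bp
  170–227 → 58 bp
Sorted largest to smallest: 64, 58, 41, 40, 24 bp.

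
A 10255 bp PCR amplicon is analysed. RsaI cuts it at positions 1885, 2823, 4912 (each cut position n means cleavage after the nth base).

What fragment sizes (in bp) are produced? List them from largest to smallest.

Linear molecule, 3 cuts → 4 fragments:
  1885 − 0 = 1885 bp
  2823 − 1885 = 938 bp
  4912 − 2823 = 2089 bp
  10255 − 4912 = 5343 bp
Sorted largest to smallest: 5343, 2089, 1885, 938 bp.

5343, 2089, 1885, 938 bp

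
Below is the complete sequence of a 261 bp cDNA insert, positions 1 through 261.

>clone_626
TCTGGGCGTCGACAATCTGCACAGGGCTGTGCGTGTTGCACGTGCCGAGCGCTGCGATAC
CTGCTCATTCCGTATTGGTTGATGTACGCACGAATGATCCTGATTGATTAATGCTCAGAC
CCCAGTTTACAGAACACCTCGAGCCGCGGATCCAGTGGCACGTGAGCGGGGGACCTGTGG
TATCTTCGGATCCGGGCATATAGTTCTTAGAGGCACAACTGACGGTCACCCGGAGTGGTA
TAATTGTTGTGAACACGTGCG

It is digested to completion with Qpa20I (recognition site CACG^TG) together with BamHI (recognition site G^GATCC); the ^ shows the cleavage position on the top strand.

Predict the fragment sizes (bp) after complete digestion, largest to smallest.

Qpa20I sites (CACGTG) start at positions 39, 159, 254.
Qpa20I cuts after base 4 of each site, so after positions 42, 162, 257.
BamHI sites (GGATCC) start at positions 148, 188.
BamHI cuts after the first base of each site, so after positions 148, 188.
Combined cut positions: 42, 148, 162, 188, 257.
Linear molecule, 5 cuts → 6 fragments:
  1–42 → 42 bp
  43–148 → 106 bp
  149–162 → 14 bp
  163–188 → 26 bp
  189–257 → 69 bp
  258–261 → 4 bp
Sorted largest to smallest: 106, 69, 42, 26, 14, 4 bp.

106, 69, 42, 26, 14, 4 bp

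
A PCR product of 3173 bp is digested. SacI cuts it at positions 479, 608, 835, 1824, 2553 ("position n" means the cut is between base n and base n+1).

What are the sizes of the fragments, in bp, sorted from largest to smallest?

989, 729, 620, 479, 227, 129 bp

Linear molecule, 5 cuts → 6 fragments:
  479 − 0 = 479 bp
  608 − 479 = 129 bp
  835 − 608 = 227 bp
  1824 − 835 = 989 bp
  2553 − 1824 = 729 bp
  3173 − 2553 = 620 bp
Sorted largest to smallest: 989, 729, 620, 479, 227, 129 bp.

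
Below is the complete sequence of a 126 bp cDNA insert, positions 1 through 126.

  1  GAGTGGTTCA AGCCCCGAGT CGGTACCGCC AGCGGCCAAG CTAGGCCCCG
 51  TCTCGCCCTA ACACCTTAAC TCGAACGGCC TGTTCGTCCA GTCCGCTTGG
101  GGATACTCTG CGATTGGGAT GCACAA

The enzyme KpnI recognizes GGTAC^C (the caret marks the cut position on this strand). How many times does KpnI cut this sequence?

GGTACC occurs starting at position 22.
KpnI cuts at 1 site.

1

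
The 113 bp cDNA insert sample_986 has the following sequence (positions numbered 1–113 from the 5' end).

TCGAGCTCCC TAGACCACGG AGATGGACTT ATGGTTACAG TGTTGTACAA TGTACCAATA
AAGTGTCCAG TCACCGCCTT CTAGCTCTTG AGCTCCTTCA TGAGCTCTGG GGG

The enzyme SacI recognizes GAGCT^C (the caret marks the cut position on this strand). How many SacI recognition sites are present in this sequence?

GAGCTC occurs starting at positions 3, 90, 102.
SacI cuts at 3 sites.

3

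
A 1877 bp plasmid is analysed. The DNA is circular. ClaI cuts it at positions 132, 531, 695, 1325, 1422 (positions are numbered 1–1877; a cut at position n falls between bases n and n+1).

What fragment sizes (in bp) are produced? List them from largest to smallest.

630, 587, 399, 164, 97 bp

Circular molecule, 5 cuts → 5 fragments:
  531 − 132 = 399 bp
  695 − 531 = 164 bp
  1325 − 695 = 630 bp
  1422 − 1325 = 97 bp
  wrap: 1877 − 1422 + 132 = 587 bp
Sorted largest to smallest: 630, 587, 399, 164, 97 bp.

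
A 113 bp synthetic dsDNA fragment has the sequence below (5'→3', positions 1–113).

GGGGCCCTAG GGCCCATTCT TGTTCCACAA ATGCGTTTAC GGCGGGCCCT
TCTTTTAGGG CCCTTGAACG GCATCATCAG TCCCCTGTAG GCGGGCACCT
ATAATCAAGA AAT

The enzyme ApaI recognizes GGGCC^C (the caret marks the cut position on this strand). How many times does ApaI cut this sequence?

4

GGGCCC occurs starting at positions 2, 10, 44, 58.
ApaI cuts at 4 sites.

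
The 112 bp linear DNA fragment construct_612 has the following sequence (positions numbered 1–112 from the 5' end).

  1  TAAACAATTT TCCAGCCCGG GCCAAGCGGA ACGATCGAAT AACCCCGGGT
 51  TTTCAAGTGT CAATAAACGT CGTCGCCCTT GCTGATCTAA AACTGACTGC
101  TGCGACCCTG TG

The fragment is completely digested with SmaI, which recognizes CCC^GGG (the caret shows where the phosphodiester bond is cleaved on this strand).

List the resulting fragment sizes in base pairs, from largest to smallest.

66, 28, 18 bp

SmaI sites (CCCGGG) start at positions 16, 44.
SmaI cuts after base 3 of each site, so after positions 18, 46.
Linear molecule, 2 cuts → 3 fragments:
  1–18 → 18 bp
  19–46 → 28 bp
  47–112 → 66 bp
Sorted largest to smallest: 66, 28, 18 bp.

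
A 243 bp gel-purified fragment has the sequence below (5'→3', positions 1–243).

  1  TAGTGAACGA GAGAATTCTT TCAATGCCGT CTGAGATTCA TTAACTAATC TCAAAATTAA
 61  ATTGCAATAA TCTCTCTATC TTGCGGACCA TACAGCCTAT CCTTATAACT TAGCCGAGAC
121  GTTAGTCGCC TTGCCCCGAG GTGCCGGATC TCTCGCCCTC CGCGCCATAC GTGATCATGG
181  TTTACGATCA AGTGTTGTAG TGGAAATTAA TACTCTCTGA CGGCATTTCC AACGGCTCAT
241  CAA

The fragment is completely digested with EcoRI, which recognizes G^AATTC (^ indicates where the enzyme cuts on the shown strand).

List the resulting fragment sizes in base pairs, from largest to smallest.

The EcoRI site (GAATTC) starts at position 13.
EcoRI cuts after the first base of each site, so after position 13.
Linear molecule, 1 cut → 2 fragments:
  1–13 → 13 bp
  14–243 → 230 bp
Sorted largest to smallest: 230, 13 bp.

230, 13 bp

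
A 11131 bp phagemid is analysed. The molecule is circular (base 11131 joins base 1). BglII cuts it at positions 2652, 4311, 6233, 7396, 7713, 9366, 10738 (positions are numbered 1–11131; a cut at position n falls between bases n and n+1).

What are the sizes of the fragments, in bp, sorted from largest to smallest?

Circular molecule, 7 cuts → 7 fragments:
  4311 − 2652 = 1659 bp
  6233 − 4311 = 1922 bp
  7396 − 6233 = 1163 bp
  7713 − 7396 = 317 bp
  9366 − 7713 = 1653 bp
  10738 − 9366 = 1372 bp
  wrap: 11131 − 10738 + 2652 = 3045 bp
Sorted largest to smallest: 3045, 1922, 1659, 1653, 1372, 1163, 317 bp.

3045, 1922, 1659, 1653, 1372, 1163, 317 bp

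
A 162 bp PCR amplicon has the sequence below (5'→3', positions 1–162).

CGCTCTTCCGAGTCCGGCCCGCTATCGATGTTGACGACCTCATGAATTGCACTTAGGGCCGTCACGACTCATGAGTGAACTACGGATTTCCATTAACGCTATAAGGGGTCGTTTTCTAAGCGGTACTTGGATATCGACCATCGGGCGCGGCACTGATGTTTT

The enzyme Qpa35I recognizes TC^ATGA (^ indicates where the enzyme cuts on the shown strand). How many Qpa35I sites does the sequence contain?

2

TCATGA occurs starting at positions 40, 69.
Qpa35I cuts at 2 sites.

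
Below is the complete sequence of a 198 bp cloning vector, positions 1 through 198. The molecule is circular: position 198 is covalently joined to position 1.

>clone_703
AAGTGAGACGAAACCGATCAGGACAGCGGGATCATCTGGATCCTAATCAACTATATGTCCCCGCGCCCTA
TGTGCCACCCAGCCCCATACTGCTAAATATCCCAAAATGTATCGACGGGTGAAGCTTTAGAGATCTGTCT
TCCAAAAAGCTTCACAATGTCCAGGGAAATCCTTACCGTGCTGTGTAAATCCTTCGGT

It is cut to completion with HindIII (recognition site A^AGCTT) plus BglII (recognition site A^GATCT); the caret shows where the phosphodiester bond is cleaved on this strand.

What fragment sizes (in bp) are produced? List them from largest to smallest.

173, 16, 9 bp

HindIII sites (AAGCTT) start at positions 122, 147.
HindIII cuts after the first base of each site, so after positions 122, 147.
The BglII site (AGATCT) starts at position 131.
BglII cuts after the first base of each site, so after position 131.
Combined cut positions: 122, 131, 147.
Circular molecule, 3 cuts → 3 fragments:
  123–131 → 9 bp
  132–147 → 16 bp
  148–198 then 1–122 → 51 + 122 = 173 bp
Sorted largest to smallest: 173, 16, 9 bp.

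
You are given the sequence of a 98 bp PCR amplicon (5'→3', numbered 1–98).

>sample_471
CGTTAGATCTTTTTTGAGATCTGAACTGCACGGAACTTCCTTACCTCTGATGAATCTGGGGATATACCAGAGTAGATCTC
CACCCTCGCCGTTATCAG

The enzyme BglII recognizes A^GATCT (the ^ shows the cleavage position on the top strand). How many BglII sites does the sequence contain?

3

AGATCT occurs starting at positions 5, 17, 74.
BglII cuts at 3 sites.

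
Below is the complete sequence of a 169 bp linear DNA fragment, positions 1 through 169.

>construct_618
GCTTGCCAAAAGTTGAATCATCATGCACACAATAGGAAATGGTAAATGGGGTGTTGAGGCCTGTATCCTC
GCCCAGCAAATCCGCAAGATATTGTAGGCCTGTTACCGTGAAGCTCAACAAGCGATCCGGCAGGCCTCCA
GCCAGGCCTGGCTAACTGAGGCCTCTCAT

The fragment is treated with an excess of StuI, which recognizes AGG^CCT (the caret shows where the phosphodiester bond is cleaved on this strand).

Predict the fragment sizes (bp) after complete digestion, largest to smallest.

StuI sites (AGGCCT) start at positions 57, 96, 132, 144, 159.
StuI cuts after base 3 of each site, so after positions 59, 98, 134, 146, 161.
Linear molecule, 5 cuts → 6 fragments:
  1–59 → 59 bp
  60–98 → 39 bp
  99–134 → 36 bp
  135–146 → 12 bp
  147–161 → 15 bp
  162–169 → 8 bp
Sorted largest to smallest: 59, 39, 36, 15, 12, 8 bp.

59, 39, 36, 15, 12, 8 bp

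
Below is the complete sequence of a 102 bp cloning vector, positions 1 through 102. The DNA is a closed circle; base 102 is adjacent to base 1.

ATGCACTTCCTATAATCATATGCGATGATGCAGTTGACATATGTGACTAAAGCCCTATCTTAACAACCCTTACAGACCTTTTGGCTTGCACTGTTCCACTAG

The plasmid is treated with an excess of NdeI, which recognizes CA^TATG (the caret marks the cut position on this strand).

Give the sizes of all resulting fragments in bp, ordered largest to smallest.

NdeI sites (CATATG) start at positions 17, 38.
NdeI cuts after base 2 of each site, so after positions 18, 39.
Circular molecule, 2 cuts → 2 fragments:
  19–39 → 21 bp
  40–102 then 1–18 → 63 + 18 = 81 bp
Sorted largest to smallest: 81, 21 bp.

81, 21 bp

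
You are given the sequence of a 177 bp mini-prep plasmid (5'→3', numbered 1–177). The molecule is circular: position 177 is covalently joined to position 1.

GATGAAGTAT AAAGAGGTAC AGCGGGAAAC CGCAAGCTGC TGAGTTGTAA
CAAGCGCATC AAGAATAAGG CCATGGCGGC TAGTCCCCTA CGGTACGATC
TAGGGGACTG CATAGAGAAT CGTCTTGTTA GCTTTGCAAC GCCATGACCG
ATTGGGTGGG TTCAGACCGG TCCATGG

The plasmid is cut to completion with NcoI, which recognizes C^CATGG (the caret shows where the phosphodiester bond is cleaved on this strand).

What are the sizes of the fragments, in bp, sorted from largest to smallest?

NcoI sites (CCATGG) start at positions 71, 172.
NcoI cuts after the first base of each site, so after positions 71, 172.
Circular molecule, 2 cuts → 2 fragments:
  72–172 → 101 bp
  173–177 then 1–71 → 5 + 71 = 76 bp
Sorted largest to smallest: 101, 76 bp.

101, 76 bp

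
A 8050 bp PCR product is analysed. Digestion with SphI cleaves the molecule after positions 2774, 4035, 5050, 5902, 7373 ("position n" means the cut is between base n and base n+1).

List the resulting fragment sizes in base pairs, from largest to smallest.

2774, 1471, 1261, 1015, 852, 677 bp

Linear molecule, 5 cuts → 6 fragments:
  2774 − 0 = 2774 bp
  4035 − 2774 = 1261 bp
  5050 − 4035 = 1015 bp
  5902 − 5050 = 852 bp
  7373 − 5902 = 1471 bp
  8050 − 7373 = 677 bp
Sorted largest to smallest: 2774, 1471, 1261, 1015, 852, 677 bp.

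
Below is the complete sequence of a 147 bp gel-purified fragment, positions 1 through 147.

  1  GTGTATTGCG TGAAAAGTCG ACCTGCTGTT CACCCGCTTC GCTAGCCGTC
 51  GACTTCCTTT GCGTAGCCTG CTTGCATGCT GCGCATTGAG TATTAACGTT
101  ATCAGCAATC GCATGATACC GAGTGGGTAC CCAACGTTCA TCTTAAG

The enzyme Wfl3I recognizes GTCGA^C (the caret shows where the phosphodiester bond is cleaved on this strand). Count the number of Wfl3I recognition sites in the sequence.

2

GTCGAC occurs starting at positions 17, 48.
Wfl3I cuts at 2 sites.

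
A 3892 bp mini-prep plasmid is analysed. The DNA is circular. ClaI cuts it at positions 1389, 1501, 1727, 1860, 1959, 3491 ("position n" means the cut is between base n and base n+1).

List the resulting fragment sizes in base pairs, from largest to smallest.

1790, 1532, 226, 133, 112, 99 bp

Circular molecule, 6 cuts → 6 fragments:
  1501 − 1389 = 112 bp
  1727 − 1501 = 226 bp
  1860 − 1727 = 133 bp
  1959 − 1860 = 99 bp
  3491 − 1959 = 1532 bp
  wrap: 3892 − 3491 + 1389 = 1790 bp
Sorted largest to smallest: 1790, 1532, 226, 133, 112, 99 bp.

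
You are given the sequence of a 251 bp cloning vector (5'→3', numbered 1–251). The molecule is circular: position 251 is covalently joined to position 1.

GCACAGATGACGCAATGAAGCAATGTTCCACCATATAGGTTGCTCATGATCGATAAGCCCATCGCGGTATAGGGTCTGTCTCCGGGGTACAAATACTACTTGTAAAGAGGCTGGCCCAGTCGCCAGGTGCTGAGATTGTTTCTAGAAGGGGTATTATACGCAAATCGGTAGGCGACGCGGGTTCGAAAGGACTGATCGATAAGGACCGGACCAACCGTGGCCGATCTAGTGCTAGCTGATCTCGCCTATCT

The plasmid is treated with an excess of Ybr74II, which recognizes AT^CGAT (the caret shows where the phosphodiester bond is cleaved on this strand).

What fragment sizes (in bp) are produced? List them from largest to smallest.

Ybr74II sites (ATCGAT) start at positions 49, 195.
Ybr74II cuts after base 2 of each site, so after positions 50, 196.
Circular molecule, 2 cuts → 2 fragments:
  51–196 → 146 bp
  197–251 then 1–50 → 55 + 50 = 105 bp
Sorted largest to smallest: 146, 105 bp.

146, 105 bp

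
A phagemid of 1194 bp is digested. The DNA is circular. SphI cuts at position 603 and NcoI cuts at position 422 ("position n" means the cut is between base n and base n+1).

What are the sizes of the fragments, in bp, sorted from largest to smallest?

Combined cut positions (sorted): 422, 603.
Circular molecule, 2 cuts → 2 fragments:
  603 − 422 = 181 bp
  wrap: 1194 − 603 + 422 = 1013 bp
Sorted largest to smallest: 1013, 181 bp.

1013, 181 bp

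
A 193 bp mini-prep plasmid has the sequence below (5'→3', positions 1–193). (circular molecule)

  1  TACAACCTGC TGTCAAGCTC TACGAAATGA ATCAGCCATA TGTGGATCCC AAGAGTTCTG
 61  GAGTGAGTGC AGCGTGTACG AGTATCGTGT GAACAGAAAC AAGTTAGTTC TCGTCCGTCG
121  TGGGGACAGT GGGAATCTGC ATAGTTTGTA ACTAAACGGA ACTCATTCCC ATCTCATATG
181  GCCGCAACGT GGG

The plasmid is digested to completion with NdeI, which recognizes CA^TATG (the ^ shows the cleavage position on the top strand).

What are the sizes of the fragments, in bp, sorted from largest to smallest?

NdeI sites (CATATG) start at positions 37, 175.
NdeI cuts after base 2 of each site, so after positions 38, 176.
Circular molecule, 2 cuts → 2 fragments:
  39–176 → 138 bp
  177–193 then 1–38 → 17 + 38 = 55 bp
Sorted largest to smallest: 138, 55 bp.

138, 55 bp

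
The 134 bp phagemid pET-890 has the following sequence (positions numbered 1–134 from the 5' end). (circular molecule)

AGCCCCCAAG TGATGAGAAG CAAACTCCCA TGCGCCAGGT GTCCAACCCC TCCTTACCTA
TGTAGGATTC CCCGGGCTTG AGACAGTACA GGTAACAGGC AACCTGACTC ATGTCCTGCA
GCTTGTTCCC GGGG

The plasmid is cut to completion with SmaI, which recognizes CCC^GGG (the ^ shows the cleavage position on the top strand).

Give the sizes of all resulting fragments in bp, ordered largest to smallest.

SmaI sites (CCCGGG) start at positions 71, 128.
SmaI cuts after base 3 of each site, so after positions 73, 130.
Circular molecule, 2 cuts → 2 fragments:
  74–130 → 57 bp
  131–134 then 1–73 → 4 + 73 = 77 bp
Sorted largest to smallest: 77, 57 bp.

77, 57 bp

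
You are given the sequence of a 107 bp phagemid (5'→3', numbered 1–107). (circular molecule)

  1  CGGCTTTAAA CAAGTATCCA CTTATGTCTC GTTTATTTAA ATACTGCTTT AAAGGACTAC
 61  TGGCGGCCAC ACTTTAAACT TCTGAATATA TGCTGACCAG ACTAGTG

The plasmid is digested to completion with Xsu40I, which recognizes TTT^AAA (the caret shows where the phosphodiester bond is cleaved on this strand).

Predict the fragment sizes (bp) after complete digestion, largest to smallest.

39, 31, 25, 12 bp

Xsu40I sites (TTTAAA) start at positions 5, 36, 48, 73.
Xsu40I cuts after base 3 of each site, so after positions 7, 38, 50, 75.
Circular molecule, 4 cuts → 4 fragments:
  8–38 → 31 bp
  39–50 → 12 bp
  51–75 → 25 bp
  76–107 then 1–7 → 32 + 7 = 39 bp
Sorted largest to smallest: 39, 31, 25, 12 bp.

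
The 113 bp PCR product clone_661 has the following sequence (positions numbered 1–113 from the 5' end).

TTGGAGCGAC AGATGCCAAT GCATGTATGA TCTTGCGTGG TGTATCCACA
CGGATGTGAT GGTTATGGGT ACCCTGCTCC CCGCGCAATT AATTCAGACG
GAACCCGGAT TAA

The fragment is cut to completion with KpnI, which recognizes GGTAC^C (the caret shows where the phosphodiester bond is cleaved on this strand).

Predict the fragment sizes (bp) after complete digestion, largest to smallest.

72, 41 bp

The KpnI site (GGTACC) starts at position 68.
KpnI cuts after base 5 of each site (before the last base), so after position 72.
Linear molecule, 1 cut → 2 fragments:
  1–72 → 72 bp
  73–113 → 41 bp
Sorted largest to smallest: 72, 41 bp.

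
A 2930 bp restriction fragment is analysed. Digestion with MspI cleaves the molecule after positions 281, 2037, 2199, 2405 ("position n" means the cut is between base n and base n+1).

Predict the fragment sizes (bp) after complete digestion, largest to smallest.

Linear molecule, 4 cuts → 5 fragments:
  281 − 0 = 281 bp
  2037 − 281 = 1756 bp
  2199 − 2037 = 162 bp
  2405 − 2199 = 206 bp
  2930 − 2405 = 525 bp
Sorted largest to smallest: 1756, 525, 281, 206, 162 bp.

1756, 525, 281, 206, 162 bp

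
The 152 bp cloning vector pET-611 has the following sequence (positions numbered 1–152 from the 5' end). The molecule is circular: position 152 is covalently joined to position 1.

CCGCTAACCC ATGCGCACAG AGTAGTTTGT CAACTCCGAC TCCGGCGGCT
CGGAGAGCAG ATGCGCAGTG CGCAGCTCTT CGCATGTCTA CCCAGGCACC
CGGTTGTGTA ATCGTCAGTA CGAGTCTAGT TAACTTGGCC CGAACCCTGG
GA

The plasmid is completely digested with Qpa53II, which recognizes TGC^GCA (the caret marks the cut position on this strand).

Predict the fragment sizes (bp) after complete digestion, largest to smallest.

95, 50, 7 bp

Qpa53II sites (TGCGCA) start at positions 12, 62, 69.
Qpa53II cuts after base 3 of each site, so after positions 14, 64, 71.
Circular molecule, 3 cuts → 3 fragments:
  15–64 → 50 bp
  65–71 → 7 bp
  72–152 then 1–14 → 81 + 14 = 95 bp
Sorted largest to smallest: 95, 50, 7 bp.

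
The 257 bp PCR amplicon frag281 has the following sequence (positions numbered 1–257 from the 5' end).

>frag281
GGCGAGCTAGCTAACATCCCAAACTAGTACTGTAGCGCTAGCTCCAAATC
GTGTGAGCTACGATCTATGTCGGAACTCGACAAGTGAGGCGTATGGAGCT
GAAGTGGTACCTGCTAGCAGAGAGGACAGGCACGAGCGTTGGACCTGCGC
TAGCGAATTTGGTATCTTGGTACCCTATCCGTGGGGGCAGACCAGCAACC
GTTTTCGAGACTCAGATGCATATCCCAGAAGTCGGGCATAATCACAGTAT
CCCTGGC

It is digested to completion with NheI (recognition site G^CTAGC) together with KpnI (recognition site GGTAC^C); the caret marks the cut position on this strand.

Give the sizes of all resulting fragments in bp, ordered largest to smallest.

NheI sites (GCTAGC) start at positions 6, 37, 113, 149.
NheI cuts after the first base of each site, so after positions 6, 37, 113, 149.
KpnI sites (GGTACC) start at positions 106, 169.
KpnI cuts after base 5 of each site (before the last base), so after positions 110, 173.
Combined cut positions: 6, 37, 110, 113, 149, 173.
Linear molecule, 6 cuts → 7 fragments:
  1–6 → 6 bp
  7–37 → 31 bp
  38–110 → 73 bp
  111–113 → 3 bp
  114–149 → 36 bp
  150–173 → 24 bp
  174–257 → 84 bp
Sorted largest to smallest: 84, 73, 36, 31, 24, 6, 3 bp.

84, 73, 36, 31, 24, 6, 3 bp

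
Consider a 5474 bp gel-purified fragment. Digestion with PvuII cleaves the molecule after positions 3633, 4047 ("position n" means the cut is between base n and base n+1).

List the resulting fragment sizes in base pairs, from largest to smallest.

3633, 1427, 414 bp

Linear molecule, 2 cuts → 3 fragments:
  3633 − 0 = 3633 bp
  4047 − 3633 = 414 bp
  5474 − 4047 = 1427 bp
Sorted largest to smallest: 3633, 1427, 414 bp.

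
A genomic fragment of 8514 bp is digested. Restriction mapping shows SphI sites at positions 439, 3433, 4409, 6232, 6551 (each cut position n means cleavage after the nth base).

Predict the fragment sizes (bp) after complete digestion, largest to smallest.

Linear molecule, 5 cuts → 6 fragments:
  439 − 0 = 439 bp
  3433 − 439 = 2994 bp
  4409 − 3433 = 976 bp
  6232 − 4409 = 1823 bp
  6551 − 6232 = 319 bp
  8514 − 6551 = 1963 bp
Sorted largest to smallest: 2994, 1963, 1823, 976, 439, 319 bp.

2994, 1963, 1823, 976, 439, 319 bp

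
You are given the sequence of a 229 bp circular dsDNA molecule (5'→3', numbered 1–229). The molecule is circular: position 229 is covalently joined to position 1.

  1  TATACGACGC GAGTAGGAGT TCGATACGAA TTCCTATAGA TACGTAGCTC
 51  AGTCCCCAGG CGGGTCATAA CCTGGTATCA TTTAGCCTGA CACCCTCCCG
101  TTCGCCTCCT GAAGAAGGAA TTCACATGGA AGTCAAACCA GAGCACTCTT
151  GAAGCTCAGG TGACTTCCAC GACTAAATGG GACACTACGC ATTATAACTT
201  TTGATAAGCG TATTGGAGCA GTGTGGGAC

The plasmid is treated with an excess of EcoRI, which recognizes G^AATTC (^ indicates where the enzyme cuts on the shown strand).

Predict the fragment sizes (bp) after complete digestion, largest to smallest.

EcoRI sites (GAATTC) start at positions 28, 118.
EcoRI cuts after the first base of each site, so after positions 28, 118.
Circular molecule, 2 cuts → 2 fragments:
  29–118 → 90 bp
  119–229 then 1–28 → 111 + 28 = 139 bp
Sorted largest to smallest: 139, 90 bp.

139, 90 bp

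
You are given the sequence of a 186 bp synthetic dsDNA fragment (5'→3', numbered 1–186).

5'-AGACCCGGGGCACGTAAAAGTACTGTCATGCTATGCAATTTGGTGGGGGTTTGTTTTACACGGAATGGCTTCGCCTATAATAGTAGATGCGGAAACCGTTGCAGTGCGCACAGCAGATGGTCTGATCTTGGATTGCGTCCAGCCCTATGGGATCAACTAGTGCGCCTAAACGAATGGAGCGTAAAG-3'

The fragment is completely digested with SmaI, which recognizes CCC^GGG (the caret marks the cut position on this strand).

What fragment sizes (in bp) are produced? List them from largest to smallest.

180, 6 bp

The SmaI site (CCCGGG) starts at position 4.
SmaI cuts after base 3 of each site, so after position 6.
Linear molecule, 1 cut → 2 fragments:
  1–6 → 6 bp
  7–186 → 180 bp
Sorted largest to smallest: 180, 6 bp.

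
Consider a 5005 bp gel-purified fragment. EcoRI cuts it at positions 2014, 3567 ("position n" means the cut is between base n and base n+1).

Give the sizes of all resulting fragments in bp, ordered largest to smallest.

2014, 1553, 1438 bp

Linear molecule, 2 cuts → 3 fragments:
  2014 − 0 = 2014 bp
  3567 − 2014 = 1553 bp
  5005 − 3567 = 1438 bp
Sorted largest to smallest: 2014, 1553, 1438 bp.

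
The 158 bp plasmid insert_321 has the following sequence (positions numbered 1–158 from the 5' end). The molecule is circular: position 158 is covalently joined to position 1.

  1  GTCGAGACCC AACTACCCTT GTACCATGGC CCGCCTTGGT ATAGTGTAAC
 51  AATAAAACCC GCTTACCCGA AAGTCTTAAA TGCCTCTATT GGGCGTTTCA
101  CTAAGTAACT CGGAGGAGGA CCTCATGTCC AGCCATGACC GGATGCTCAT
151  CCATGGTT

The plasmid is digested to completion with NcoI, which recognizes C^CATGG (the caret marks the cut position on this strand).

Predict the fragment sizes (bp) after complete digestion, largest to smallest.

127, 31 bp

NcoI sites (CCATGG) start at positions 24, 151.
NcoI cuts after the first base of each site, so after positions 24, 151.
Circular molecule, 2 cuts → 2 fragments:
  25–151 → 127 bp
  152–158 then 1–24 → 7 + 24 = 31 bp
Sorted largest to smallest: 127, 31 bp.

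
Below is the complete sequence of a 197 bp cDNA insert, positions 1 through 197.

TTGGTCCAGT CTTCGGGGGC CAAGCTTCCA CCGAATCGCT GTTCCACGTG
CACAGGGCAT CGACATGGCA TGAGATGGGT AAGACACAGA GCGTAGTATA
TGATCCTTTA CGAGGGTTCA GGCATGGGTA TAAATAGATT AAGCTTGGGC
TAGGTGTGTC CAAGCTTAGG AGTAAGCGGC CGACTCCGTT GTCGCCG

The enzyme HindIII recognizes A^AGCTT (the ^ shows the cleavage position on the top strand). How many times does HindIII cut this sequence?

AAGCTT occurs starting at positions 22, 141, 162.
HindIII cuts at 3 sites.

3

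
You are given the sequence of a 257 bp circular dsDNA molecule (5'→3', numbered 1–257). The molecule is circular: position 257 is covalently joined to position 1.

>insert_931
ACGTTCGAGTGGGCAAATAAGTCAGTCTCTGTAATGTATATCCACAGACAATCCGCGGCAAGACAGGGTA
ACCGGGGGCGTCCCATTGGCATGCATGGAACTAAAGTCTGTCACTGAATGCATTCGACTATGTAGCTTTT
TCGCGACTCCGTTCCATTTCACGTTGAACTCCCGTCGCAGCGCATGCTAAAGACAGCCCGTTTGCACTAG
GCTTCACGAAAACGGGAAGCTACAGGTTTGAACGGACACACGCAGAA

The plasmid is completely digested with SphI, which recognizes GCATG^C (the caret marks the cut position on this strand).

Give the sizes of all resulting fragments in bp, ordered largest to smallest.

SphI sites (GCATGC) start at positions 89, 182.
SphI cuts after base 5 of each site (before the last base), so after positions 93, 186.
Circular molecule, 2 cuts → 2 fragments:
  94–186 → 93 bp
  187–257 then 1–93 → 71 + 93 = 164 bp
Sorted largest to smallest: 164, 93 bp.

164, 93 bp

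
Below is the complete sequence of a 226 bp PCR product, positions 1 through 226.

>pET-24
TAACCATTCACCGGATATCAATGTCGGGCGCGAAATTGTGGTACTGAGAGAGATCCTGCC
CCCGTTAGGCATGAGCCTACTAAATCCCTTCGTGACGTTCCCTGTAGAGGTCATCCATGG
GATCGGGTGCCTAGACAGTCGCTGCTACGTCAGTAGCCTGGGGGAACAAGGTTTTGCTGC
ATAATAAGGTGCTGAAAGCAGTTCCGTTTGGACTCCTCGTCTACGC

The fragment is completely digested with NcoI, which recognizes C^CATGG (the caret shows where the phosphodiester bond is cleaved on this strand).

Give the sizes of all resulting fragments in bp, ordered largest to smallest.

115, 111 bp

The NcoI site (CCATGG) starts at position 115.
NcoI cuts after the first base of each site, so after position 115.
Linear molecule, 1 cut → 2 fragments:
  1–115 → 115 bp
  116–226 → 111 bp
Sorted largest to smallest: 115, 111 bp.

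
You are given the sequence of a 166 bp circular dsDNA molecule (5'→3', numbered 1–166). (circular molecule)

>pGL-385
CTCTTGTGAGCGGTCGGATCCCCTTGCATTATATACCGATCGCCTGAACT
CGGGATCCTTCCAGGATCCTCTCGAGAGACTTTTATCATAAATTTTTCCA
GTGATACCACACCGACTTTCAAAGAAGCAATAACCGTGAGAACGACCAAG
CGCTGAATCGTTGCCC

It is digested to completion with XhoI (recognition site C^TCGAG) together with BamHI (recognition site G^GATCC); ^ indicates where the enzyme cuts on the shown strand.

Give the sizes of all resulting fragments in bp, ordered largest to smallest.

The XhoI site (CTCGAG) starts at position 71.
XhoI cuts after the first base of each site, so after position 71.
BamHI sites (GGATCC) start at positions 16, 53, 64.
BamHI cuts after the first base of each site, so after positions 16, 53, 64.
Combined cut positions: 16, 53, 64, 71.
Circular molecule, 4 cuts → 4 fragments:
  17–53 → 37 bp
  54–64 → 11 bp
  65–71 → 7 bp
  72–166 then 1–16 → 95 + 16 = 111 bp
Sorted largest to smallest: 111, 37, 11, 7 bp.

111, 37, 11, 7 bp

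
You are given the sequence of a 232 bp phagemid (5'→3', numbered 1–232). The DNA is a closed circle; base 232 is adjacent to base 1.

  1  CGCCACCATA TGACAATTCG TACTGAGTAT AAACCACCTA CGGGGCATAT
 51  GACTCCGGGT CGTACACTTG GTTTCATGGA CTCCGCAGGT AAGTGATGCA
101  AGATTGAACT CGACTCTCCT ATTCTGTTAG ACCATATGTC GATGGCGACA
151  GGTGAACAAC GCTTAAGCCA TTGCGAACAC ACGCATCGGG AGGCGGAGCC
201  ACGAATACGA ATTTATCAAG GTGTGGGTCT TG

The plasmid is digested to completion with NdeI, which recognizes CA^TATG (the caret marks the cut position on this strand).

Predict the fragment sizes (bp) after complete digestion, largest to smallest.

106, 87, 39 bp

NdeI sites (CATATG) start at positions 7, 46, 133.
NdeI cuts after base 2 of each site, so after positions 8, 47, 134.
Circular molecule, 3 cuts → 3 fragments:
  9–47 → 39 bp
  48–134 → 87 bp
  135–232 then 1–8 → 98 + 8 = 106 bp
Sorted largest to smallest: 106, 87, 39 bp.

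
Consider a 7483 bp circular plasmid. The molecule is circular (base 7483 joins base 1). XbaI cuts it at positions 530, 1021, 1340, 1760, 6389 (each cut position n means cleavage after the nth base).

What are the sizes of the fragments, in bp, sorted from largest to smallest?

4629, 1624, 491, 420, 319 bp

Circular molecule, 5 cuts → 5 fragments:
  1021 − 530 = 491 bp
  1340 − 1021 = 319 bp
  1760 − 1340 = 420 bp
  6389 − 1760 = 4629 bp
  wrap: 7483 − 6389 + 530 = 1624 bp
Sorted largest to smallest: 4629, 1624, 491, 420, 319 bp.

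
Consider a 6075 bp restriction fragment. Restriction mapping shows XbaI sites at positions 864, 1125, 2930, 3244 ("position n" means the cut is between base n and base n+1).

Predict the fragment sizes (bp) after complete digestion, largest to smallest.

Linear molecule, 4 cuts → 5 fragments:
  864 − 0 = 864 bp
  1125 − 864 = 261 bp
  2930 − 1125 = 1805 bp
  3244 − 2930 = 314 bp
  6075 − 3244 = 2831 bp
Sorted largest to smallest: 2831, 1805, 864, 314, 261 bp.

2831, 1805, 864, 314, 261 bp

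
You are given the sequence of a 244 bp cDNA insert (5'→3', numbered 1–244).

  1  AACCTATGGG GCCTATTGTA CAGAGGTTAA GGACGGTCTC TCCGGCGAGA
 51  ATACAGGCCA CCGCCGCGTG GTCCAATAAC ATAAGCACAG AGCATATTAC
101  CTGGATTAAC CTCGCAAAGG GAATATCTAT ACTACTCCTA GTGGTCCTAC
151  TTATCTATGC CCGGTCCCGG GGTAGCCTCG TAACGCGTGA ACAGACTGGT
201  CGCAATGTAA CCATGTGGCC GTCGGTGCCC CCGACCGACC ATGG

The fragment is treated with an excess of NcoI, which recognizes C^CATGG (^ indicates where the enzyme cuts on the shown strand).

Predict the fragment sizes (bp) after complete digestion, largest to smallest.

The NcoI site (CCATGG) starts at position 239.
NcoI cuts after the first base of each site, so after position 239.
Linear molecule, 1 cut → 2 fragments:
  1–239 → 239 bp
  240–244 → 5 bp
Sorted largest to smallest: 239, 5 bp.

239, 5 bp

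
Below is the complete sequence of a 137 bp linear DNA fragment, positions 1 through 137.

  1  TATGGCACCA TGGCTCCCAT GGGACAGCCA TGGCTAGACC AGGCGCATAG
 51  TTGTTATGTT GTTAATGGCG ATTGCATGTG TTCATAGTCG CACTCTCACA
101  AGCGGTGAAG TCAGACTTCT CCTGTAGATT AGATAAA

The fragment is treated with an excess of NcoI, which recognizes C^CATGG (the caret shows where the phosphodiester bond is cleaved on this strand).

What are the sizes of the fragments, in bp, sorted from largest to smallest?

NcoI sites (CCATGG) start at positions 8, 17, 28.
NcoI cuts after the first base of each site, so after positions 8, 17, 28.
Linear molecule, 3 cuts → 4 fragments:
  1–8 → 8 bp
  9–17 → 9 bp
  18–28 → 11 bp
  29–137 → 109 bp
Sorted largest to smallest: 109, 11, 9, 8 bp.

109, 11, 9, 8 bp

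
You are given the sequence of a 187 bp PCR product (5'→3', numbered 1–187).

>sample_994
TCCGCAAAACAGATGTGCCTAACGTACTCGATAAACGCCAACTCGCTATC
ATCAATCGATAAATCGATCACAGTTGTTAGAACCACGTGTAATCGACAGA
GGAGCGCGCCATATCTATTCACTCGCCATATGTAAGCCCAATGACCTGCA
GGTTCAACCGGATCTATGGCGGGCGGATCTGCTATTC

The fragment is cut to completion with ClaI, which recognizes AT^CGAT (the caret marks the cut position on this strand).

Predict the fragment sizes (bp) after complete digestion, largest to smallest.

ClaI sites (ATCGAT) start at positions 55, 63.
ClaI cuts after base 2 of each site, so after positions 56, 64.
Linear molecule, 2 cuts → 3 fragments:
  1–56 → 56 bp
  57–64 → 8 bp
  65–187 → 123 bp
Sorted largest to smallest: 123, 56, 8 bp.

123, 56, 8 bp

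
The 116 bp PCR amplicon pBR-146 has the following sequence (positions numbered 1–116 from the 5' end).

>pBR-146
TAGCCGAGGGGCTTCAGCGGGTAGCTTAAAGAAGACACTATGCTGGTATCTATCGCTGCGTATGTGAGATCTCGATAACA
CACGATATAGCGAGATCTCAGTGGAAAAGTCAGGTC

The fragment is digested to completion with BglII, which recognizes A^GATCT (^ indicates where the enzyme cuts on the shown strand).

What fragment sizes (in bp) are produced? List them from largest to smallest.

BglII sites (AGATCT) start at positions 67, 93.
BglII cuts after the first base of each site, so after positions 67, 93.
Linear molecule, 2 cuts → 3 fragments:
  1–67 → 67 bp
  68–93 → 26 bp
  94–116 → 23 bp
Sorted largest to smallest: 67, 26, 23 bp.

67, 26, 23 bp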